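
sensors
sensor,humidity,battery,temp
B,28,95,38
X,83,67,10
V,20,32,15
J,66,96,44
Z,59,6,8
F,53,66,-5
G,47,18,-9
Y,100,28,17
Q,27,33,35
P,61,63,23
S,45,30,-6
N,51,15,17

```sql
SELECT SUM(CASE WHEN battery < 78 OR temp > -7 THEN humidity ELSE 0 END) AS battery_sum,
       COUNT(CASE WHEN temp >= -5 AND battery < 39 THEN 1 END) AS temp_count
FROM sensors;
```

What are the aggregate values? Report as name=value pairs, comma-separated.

battery_sum=640, temp_count=5

[battery_sum: battery < 78 OR temp > -7]
sensor=B: ✓ → 28
sensor=X: ✓ → 83
sensor=V: ✓ → 20
sensor=J: ✓ → 66
sensor=Z: ✓ → 59
sensor=F: ✓ → 53
sensor=G: ✓ → 47
sensor=Y: ✓ → 100
sensor=Q: ✓ → 27
sensor=P: ✓ → 61
sensor=S: ✓ → 45
sensor=N: ✓ → 51
battery_sum = 28 + 83 + 20 + 66 + 59 + 53 + 47 + 100 + 27 + 61 + 45 + 51 = 640
—
[temp_count: temp >= -5 AND battery < 39]
sensor=B: ✗
sensor=X: ✗
sensor=V: ✓ → 1
sensor=J: ✗
sensor=Z: ✓ → 1
sensor=F: ✗
sensor=G: ✗
sensor=Y: ✓ → 1
sensor=Q: ✓ → 1
sensor=P: ✗
sensor=S: ✗
sensor=N: ✓ → 1
temp_count = COUNT(1, 1, 1, 1, 1) = 5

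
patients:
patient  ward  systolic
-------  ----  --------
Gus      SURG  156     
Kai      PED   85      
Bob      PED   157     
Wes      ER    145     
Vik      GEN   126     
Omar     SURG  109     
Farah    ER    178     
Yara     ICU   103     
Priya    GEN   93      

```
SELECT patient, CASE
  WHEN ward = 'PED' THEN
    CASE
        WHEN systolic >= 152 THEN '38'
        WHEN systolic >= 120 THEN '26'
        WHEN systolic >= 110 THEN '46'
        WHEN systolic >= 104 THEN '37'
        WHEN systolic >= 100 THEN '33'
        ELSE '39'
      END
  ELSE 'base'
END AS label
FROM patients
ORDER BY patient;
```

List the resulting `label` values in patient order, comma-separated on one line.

patient=Bob: ward='PED' → inner[systolic >= 152] → 38
patient=Farah: ward='ER' → outer ELSE → base
patient=Gus: ward='SURG' → outer ELSE → base
patient=Kai: ward='PED' → inner[ELSE] → 39
patient=Omar: ward='SURG' → outer ELSE → base
patient=Priya: ward='GEN' → outer ELSE → base
patient=Vik: ward='GEN' → outer ELSE → base
patient=Wes: ward='ER' → outer ELSE → base
patient=Yara: ward='ICU' → outer ELSE → base

38, base, base, 39, base, base, base, base, base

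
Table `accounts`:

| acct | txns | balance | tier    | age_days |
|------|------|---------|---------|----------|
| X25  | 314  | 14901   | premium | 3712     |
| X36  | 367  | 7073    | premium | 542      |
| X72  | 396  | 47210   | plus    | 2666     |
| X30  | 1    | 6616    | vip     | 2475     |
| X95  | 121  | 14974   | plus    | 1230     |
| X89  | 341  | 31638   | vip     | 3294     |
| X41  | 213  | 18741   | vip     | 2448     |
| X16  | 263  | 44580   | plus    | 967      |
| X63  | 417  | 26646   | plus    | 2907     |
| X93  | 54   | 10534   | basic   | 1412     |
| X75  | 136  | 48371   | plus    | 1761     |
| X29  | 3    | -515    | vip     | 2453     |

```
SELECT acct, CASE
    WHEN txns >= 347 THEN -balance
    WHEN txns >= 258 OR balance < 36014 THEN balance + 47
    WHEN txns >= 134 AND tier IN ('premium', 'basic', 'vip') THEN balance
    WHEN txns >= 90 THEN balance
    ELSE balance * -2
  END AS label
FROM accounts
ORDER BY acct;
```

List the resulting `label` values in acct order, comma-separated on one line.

acct=X16: txns >= 258 OR balance < 36014 → 44627
acct=X25: txns >= 258 OR balance < 36014 → 14948
acct=X29: txns >= 258 OR balance < 36014 → -468
acct=X30: txns >= 258 OR balance < 36014 → 6663
acct=X36: txns >= 347 → -7073
acct=X41: txns >= 258 OR balance < 36014 → 18788
acct=X63: txns >= 347 → -26646
acct=X72: txns >= 347 → -47210
acct=X75: txns >= 90 → 48371
acct=X89: txns >= 258 OR balance < 36014 → 31685
acct=X93: txns >= 258 OR balance < 36014 → 10581
acct=X95: txns >= 258 OR balance < 36014 → 15021

44627, 14948, -468, 6663, -7073, 18788, -26646, -47210, 48371, 31685, 10581, 15021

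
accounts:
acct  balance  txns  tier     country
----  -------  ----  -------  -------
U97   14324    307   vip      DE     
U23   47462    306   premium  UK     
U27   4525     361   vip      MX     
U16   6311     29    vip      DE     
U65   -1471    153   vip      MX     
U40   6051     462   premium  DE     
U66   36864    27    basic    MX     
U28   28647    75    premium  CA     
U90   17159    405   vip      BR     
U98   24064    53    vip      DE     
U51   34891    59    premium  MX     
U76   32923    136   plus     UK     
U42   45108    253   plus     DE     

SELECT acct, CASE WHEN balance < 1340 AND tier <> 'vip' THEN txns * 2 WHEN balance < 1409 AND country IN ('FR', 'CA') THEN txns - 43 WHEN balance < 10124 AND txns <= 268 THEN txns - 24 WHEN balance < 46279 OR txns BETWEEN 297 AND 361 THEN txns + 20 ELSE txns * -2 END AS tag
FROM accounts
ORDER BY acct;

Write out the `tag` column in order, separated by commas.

5, 326, 381, 95, 482, 273, 79, 129, 47, 156, 425, 327, 73

acct=U16: balance < 10124 AND txns <= 268 → 5
acct=U23: balance < 46279 OR txns BETWEEN 297 AND 361 → 326
acct=U27: balance < 46279 OR txns BETWEEN 297 AND 361 → 381
acct=U28: balance < 46279 OR txns BETWEEN 297 AND 361 → 95
acct=U40: balance < 46279 OR txns BETWEEN 297 AND 361 → 482
acct=U42: balance < 46279 OR txns BETWEEN 297 AND 361 → 273
acct=U51: balance < 46279 OR txns BETWEEN 297 AND 361 → 79
acct=U65: balance < 10124 AND txns <= 268 → 129
acct=U66: balance < 46279 OR txns BETWEEN 297 AND 361 → 47
acct=U76: balance < 46279 OR txns BETWEEN 297 AND 361 → 156
acct=U90: balance < 46279 OR txns BETWEEN 297 AND 361 → 425
acct=U97: balance < 46279 OR txns BETWEEN 297 AND 361 → 327
acct=U98: balance < 46279 OR txns BETWEEN 297 AND 361 → 73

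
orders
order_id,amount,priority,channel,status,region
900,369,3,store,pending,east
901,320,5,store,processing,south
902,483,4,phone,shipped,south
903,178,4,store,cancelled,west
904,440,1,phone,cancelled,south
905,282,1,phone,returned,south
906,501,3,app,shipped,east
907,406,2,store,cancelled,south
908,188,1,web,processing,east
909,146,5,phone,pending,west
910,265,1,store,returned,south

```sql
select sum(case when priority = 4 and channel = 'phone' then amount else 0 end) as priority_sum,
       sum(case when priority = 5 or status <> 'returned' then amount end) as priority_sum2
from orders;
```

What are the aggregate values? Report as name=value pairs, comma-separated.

priority_sum=483, priority_sum2=3031

[priority_sum: priority = 4 and channel = 'phone']
order_id=900: ✗
order_id=901: ✗
order_id=902: ✓ → 483
order_id=903: ✗
order_id=904: ✗
order_id=905: ✗
order_id=906: ✗
order_id=907: ✗
order_id=908: ✗
order_id=909: ✗
order_id=910: ✗
priority_sum = 483
—
[priority_sum2: priority = 5 or status <> 'returned']
order_id=900: ✓ → 369
order_id=901: ✓ → 320
order_id=902: ✓ → 483
order_id=903: ✓ → 178
order_id=904: ✓ → 440
order_id=905: ✗
order_id=906: ✓ → 501
order_id=907: ✓ → 406
order_id=908: ✓ → 188
order_id=909: ✓ → 146
order_id=910: ✗
priority_sum2 = 369 + 320 + 483 + 178 + 440 + 501 + 406 + 188 + 146 = 3031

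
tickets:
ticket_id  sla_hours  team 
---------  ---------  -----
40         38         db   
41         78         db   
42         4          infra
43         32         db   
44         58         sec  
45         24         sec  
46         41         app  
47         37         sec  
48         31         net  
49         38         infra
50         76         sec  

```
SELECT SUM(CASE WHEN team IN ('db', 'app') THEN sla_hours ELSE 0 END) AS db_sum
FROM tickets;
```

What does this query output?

ticket_id=40: ✓ → 38
ticket_id=41: ✓ → 78
ticket_id=42: ✗
ticket_id=43: ✓ → 32
ticket_id=44: ✗
ticket_id=45: ✗
ticket_id=46: ✓ → 41
ticket_id=47: ✗
ticket_id=48: ✗
ticket_id=49: ✗
ticket_id=50: ✗
db_sum = 38 + 78 + 32 + 41 = 189

189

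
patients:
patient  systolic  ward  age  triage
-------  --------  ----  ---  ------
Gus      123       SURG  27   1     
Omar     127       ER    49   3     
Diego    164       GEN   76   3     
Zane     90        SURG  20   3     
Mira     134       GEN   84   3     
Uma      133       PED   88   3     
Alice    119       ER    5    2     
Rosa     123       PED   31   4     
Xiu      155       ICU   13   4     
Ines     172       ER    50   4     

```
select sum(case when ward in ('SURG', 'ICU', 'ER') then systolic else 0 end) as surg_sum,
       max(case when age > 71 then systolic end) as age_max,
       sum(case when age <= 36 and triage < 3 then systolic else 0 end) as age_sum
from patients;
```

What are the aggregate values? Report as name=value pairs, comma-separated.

surg_sum=786, age_max=164, age_sum=242

[surg_sum: ward in ('SURG', 'ICU', 'ER')]
patient=Gus: ✓ → 123
patient=Omar: ✓ → 127
patient=Diego: ✗
patient=Zane: ✓ → 90
patient=Mira: ✗
patient=Uma: ✗
patient=Alice: ✓ → 119
patient=Rosa: ✗
patient=Xiu: ✓ → 155
patient=Ines: ✓ → 172
surg_sum = 123 + 127 + 90 + 119 + 155 + 172 = 786
—
[age_max: age > 71]
patient=Gus: ✗
patient=Omar: ✗
patient=Diego: ✓ → 164
patient=Zane: ✗
patient=Mira: ✓ → 134
patient=Uma: ✓ → 133
patient=Alice: ✗
patient=Rosa: ✗
patient=Xiu: ✗
patient=Ines: ✗
age_max = MAX(164, 134, 133) = 164
—
[age_sum: age <= 36 and triage < 3]
patient=Gus: ✓ → 123
patient=Omar: ✗
patient=Diego: ✗
patient=Zane: ✗
patient=Mira: ✗
patient=Uma: ✗
patient=Alice: ✓ → 119
patient=Rosa: ✗
patient=Xiu: ✗
patient=Ines: ✗
age_sum = 123 + 119 = 242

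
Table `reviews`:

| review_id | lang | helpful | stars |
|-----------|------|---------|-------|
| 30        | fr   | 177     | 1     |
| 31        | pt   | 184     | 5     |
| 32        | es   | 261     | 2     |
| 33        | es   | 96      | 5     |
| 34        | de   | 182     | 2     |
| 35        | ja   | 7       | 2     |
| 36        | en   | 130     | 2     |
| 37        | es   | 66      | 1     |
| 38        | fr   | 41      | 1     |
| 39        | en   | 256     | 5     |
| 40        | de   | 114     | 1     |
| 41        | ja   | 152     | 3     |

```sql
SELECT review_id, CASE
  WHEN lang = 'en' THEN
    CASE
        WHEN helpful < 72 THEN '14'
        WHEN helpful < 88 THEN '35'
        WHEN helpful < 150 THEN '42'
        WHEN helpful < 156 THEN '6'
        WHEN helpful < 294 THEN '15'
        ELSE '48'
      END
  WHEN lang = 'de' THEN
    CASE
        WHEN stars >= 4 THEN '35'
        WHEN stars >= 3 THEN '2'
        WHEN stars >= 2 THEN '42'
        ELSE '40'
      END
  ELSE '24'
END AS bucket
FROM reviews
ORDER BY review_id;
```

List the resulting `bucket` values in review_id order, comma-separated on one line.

review_id=30: lang='fr' → outer ELSE → 24
review_id=31: lang='pt' → outer ELSE → 24
review_id=32: lang='es' → outer ELSE → 24
review_id=33: lang='es' → outer ELSE → 24
review_id=34: lang='de' → inner[stars >= 2] → 42
review_id=35: lang='ja' → outer ELSE → 24
review_id=36: lang='en' → inner[helpful < 150] → 42
review_id=37: lang='es' → outer ELSE → 24
review_id=38: lang='fr' → outer ELSE → 24
review_id=39: lang='en' → inner[helpful < 294] → 15
review_id=40: lang='de' → inner[ELSE] → 40
review_id=41: lang='ja' → outer ELSE → 24

24, 24, 24, 24, 42, 24, 42, 24, 24, 15, 40, 24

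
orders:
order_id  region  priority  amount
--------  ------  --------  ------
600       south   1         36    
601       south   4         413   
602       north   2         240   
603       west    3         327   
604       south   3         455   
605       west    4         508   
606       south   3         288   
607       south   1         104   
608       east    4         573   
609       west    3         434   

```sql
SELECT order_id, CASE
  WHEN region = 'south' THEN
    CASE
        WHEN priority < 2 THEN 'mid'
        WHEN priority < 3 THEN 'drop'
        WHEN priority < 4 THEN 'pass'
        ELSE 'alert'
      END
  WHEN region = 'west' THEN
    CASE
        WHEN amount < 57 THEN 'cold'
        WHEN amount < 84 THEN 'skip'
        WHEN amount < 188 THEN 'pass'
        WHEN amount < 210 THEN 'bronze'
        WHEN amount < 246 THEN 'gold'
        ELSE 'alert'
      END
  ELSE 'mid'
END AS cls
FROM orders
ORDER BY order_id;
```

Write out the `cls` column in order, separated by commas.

order_id=600: region='south' → inner[priority < 2] → mid
order_id=601: region='south' → inner[ELSE] → alert
order_id=602: region='north' → outer ELSE → mid
order_id=603: region='west' → inner[ELSE] → alert
order_id=604: region='south' → inner[priority < 4] → pass
order_id=605: region='west' → inner[ELSE] → alert
order_id=606: region='south' → inner[priority < 4] → pass
order_id=607: region='south' → inner[priority < 2] → mid
order_id=608: region='east' → outer ELSE → mid
order_id=609: region='west' → inner[ELSE] → alert

mid, alert, mid, alert, pass, alert, pass, mid, mid, alert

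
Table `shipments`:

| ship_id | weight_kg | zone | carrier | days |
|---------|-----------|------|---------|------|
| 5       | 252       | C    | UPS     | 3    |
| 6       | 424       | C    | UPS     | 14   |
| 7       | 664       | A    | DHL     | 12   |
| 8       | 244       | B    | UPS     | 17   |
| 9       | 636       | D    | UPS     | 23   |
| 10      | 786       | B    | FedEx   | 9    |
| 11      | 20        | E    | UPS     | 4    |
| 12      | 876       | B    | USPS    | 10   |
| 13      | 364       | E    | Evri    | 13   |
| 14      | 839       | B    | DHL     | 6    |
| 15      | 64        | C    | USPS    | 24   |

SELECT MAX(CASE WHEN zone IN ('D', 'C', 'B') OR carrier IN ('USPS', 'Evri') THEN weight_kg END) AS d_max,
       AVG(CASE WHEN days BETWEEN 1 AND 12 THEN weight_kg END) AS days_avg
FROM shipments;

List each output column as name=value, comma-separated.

d_max=876, days_avg=572.8333333333

[d_max: zone IN ('D', 'C', 'B') OR carrier IN ('USPS', 'Evri')]
ship_id=5: ✓ → 252
ship_id=6: ✓ → 424
ship_id=7: ✗
ship_id=8: ✓ → 244
ship_id=9: ✓ → 636
ship_id=10: ✓ → 786
ship_id=11: ✗
ship_id=12: ✓ → 876
ship_id=13: ✓ → 364
ship_id=14: ✓ → 839
ship_id=15: ✓ → 64
d_max = MAX(252, 424, 244, 636, 786, 876, 364, 839, 64) = 876
—
[days_avg: days BETWEEN 1 AND 12]
ship_id=5: ✓ → 252
ship_id=6: ✗
ship_id=7: ✓ → 664
ship_id=8: ✗
ship_id=9: ✗
ship_id=10: ✓ → 786
ship_id=11: ✓ → 20
ship_id=12: ✓ → 876
ship_id=13: ✗
ship_id=14: ✓ → 839
ship_id=15: ✗
days_avg = (252 + 664 + 786 + 20 + 876 + 839) / 6 = 572.8333333333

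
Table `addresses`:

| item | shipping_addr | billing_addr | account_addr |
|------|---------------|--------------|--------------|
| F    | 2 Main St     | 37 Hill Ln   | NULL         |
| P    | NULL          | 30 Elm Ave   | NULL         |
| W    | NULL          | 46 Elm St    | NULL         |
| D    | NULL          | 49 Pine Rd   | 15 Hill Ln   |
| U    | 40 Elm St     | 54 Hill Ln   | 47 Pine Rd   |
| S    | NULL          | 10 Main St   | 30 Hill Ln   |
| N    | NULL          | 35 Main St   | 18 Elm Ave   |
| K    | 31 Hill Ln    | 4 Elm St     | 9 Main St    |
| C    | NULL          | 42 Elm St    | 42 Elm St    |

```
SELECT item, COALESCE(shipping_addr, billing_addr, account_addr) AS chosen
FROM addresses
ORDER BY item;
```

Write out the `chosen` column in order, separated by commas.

42 Elm St, 49 Pine Rd, 2 Main St, 31 Hill Ln, 35 Main St, 30 Elm Ave, 10 Main St, 40 Elm St, 46 Elm St

item=C: shipping_addr=NULL, billing_addr=42 Elm St → 42 Elm St
item=D: shipping_addr=NULL, billing_addr=49 Pine Rd → 49 Pine Rd
item=F: shipping_addr=2 Main St → 2 Main St
item=K: shipping_addr=31 Hill Ln → 31 Hill Ln
item=N: shipping_addr=NULL, billing_addr=35 Main St → 35 Main St
item=P: shipping_addr=NULL, billing_addr=30 Elm Ave → 30 Elm Ave
item=S: shipping_addr=NULL, billing_addr=10 Main St → 10 Main St
item=U: shipping_addr=40 Elm St → 40 Elm St
item=W: shipping_addr=NULL, billing_addr=46 Elm St → 46 Elm St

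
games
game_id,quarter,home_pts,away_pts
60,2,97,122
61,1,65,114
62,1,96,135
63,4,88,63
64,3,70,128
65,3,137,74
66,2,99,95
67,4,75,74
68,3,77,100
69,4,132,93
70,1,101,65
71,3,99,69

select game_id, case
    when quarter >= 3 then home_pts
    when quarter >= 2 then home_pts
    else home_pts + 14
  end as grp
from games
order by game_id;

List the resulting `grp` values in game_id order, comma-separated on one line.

game_id=60: quarter >= 2 → 97
game_id=61: ELSE → 79
game_id=62: ELSE → 110
game_id=63: quarter >= 3 → 88
game_id=64: quarter >= 3 → 70
game_id=65: quarter >= 3 → 137
game_id=66: quarter >= 2 → 99
game_id=67: quarter >= 3 → 75
game_id=68: quarter >= 3 → 77
game_id=69: quarter >= 3 → 132
game_id=70: ELSE → 115
game_id=71: quarter >= 3 → 99

97, 79, 110, 88, 70, 137, 99, 75, 77, 132, 115, 99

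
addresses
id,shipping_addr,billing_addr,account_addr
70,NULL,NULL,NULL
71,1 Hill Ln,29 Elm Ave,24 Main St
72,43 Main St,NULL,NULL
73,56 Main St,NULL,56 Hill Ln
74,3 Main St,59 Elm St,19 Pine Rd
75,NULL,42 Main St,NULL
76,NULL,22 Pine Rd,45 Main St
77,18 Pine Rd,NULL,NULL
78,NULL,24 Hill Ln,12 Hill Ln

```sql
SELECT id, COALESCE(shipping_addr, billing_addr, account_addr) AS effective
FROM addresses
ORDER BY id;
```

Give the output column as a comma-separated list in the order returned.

id=70: shipping_addr=NULL, billing_addr=NULL, account_addr=NULL (all NULL) → NULL
id=71: shipping_addr=1 Hill Ln → 1 Hill Ln
id=72: shipping_addr=43 Main St → 43 Main St
id=73: shipping_addr=56 Main St → 56 Main St
id=74: shipping_addr=3 Main St → 3 Main St
id=75: shipping_addr=NULL, billing_addr=42 Main St → 42 Main St
id=76: shipping_addr=NULL, billing_addr=22 Pine Rd → 22 Pine Rd
id=77: shipping_addr=18 Pine Rd → 18 Pine Rd
id=78: shipping_addr=NULL, billing_addr=24 Hill Ln → 24 Hill Ln

NULL, 1 Hill Ln, 43 Main St, 56 Main St, 3 Main St, 42 Main St, 22 Pine Rd, 18 Pine Rd, 24 Hill Ln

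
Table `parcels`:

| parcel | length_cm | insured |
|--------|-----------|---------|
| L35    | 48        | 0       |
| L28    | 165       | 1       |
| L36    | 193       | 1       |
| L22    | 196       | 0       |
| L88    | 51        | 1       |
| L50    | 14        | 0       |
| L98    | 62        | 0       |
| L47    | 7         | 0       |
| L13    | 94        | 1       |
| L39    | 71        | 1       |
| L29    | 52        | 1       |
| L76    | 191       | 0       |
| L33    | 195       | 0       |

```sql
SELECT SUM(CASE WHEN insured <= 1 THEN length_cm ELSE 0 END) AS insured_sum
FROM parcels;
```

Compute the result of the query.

parcel=L35: ✓ → 48
parcel=L28: ✓ → 165
parcel=L36: ✓ → 193
parcel=L22: ✓ → 196
parcel=L88: ✓ → 51
parcel=L50: ✓ → 14
parcel=L98: ✓ → 62
parcel=L47: ✓ → 7
parcel=L13: ✓ → 94
parcel=L39: ✓ → 71
parcel=L29: ✓ → 52
parcel=L76: ✓ → 191
parcel=L33: ✓ → 195
insured_sum = 48 + 165 + 193 + 196 + 51 + 14 + 62 + 7 + 94 + 71 + 52 + 191 + 195 = 1339

1339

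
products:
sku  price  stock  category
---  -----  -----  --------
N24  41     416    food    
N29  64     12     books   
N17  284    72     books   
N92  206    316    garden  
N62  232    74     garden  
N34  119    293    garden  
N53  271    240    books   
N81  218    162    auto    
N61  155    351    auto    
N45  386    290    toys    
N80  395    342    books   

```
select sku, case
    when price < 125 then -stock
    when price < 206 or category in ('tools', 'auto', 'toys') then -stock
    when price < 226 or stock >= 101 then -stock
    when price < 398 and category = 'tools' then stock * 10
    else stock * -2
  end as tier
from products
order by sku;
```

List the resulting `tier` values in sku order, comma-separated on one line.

sku=N17: ELSE → -144
sku=N24: price < 125 → -416
sku=N29: price < 125 → -12
sku=N34: price < 125 → -293
sku=N45: price < 206 or category in ('tools', 'auto', 'toys') → -290
sku=N53: price < 226 or stock >= 101 → -240
sku=N61: price < 206 or category in ('tools', 'auto', 'toys') → -351
sku=N62: ELSE → -148
sku=N80: price < 226 or stock >= 101 → -342
sku=N81: price < 206 or category in ('tools', 'auto', 'toys') → -162
sku=N92: price < 226 or stock >= 101 → -316

-144, -416, -12, -293, -290, -240, -351, -148, -342, -162, -316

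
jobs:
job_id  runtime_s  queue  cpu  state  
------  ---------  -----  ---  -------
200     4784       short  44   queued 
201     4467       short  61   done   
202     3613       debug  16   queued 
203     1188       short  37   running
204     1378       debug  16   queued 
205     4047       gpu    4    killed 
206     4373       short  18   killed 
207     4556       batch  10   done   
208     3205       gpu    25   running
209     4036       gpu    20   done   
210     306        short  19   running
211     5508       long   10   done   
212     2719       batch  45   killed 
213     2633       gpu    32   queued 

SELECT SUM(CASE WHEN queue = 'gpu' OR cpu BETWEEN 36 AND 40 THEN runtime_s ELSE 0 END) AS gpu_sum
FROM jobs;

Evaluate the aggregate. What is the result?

job_id=200: ✗
job_id=201: ✗
job_id=202: ✗
job_id=203: ✓ → 1188
job_id=204: ✗
job_id=205: ✓ → 4047
job_id=206: ✗
job_id=207: ✗
job_id=208: ✓ → 3205
job_id=209: ✓ → 4036
job_id=210: ✗
job_id=211: ✗
job_id=212: ✗
job_id=213: ✓ → 2633
gpu_sum = 1188 + 4047 + 3205 + 4036 + 2633 = 15109

15109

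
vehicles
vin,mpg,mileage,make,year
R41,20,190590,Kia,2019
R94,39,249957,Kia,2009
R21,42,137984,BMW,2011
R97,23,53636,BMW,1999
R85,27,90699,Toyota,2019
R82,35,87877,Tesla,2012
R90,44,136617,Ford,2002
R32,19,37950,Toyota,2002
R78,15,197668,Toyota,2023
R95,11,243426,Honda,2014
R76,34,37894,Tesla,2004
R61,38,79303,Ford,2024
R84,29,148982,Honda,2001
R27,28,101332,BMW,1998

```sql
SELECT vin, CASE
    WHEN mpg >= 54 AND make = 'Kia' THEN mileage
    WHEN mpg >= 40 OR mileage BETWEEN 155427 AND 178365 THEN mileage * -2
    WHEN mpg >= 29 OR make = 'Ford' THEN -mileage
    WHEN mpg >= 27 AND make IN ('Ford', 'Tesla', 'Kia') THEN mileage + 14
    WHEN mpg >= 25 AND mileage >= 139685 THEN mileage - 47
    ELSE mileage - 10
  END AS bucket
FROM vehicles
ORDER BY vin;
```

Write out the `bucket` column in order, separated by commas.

-275968, 101322, 37940, 190580, -79303, -37894, 197658, -87877, -148982, 90689, -273234, -249957, 243416, 53626

vin=R21: mpg >= 40 OR mileage BETWEEN 155427 AND 178365 → -275968
vin=R27: ELSE → 101322
vin=R32: ELSE → 37940
vin=R41: ELSE → 190580
vin=R61: mpg >= 29 OR make = 'Ford' → -79303
vin=R76: mpg >= 29 OR make = 'Ford' → -37894
vin=R78: ELSE → 197658
vin=R82: mpg >= 29 OR make = 'Ford' → -87877
vin=R84: mpg >= 29 OR make = 'Ford' → -148982
vin=R85: ELSE → 90689
vin=R90: mpg >= 40 OR mileage BETWEEN 155427 AND 178365 → -273234
vin=R94: mpg >= 29 OR make = 'Ford' → -249957
vin=R95: ELSE → 243416
vin=R97: ELSE → 53626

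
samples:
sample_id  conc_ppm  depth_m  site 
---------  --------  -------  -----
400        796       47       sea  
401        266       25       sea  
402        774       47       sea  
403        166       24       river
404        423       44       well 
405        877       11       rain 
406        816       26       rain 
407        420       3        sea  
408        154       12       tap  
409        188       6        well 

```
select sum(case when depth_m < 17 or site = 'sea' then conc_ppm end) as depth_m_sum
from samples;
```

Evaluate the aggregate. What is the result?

sample_id=400: ✓ → 796
sample_id=401: ✓ → 266
sample_id=402: ✓ → 774
sample_id=403: ✗
sample_id=404: ✗
sample_id=405: ✓ → 877
sample_id=406: ✗
sample_id=407: ✓ → 420
sample_id=408: ✓ → 154
sample_id=409: ✓ → 188
depth_m_sum = 796 + 266 + 774 + 877 + 420 + 154 + 188 = 3475

3475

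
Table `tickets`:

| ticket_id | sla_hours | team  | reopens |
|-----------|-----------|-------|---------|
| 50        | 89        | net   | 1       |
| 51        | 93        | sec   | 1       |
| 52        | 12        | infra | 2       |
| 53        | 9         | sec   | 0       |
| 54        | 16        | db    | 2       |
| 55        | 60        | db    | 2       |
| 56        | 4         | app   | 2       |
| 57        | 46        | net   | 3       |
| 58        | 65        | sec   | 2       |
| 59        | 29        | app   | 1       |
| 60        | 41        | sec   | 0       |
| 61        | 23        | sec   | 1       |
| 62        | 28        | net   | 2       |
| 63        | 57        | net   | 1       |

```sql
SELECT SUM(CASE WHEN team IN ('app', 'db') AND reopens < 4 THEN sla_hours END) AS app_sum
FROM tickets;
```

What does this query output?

109

ticket_id=50: ✗
ticket_id=51: ✗
ticket_id=52: ✗
ticket_id=53: ✗
ticket_id=54: ✓ → 16
ticket_id=55: ✓ → 60
ticket_id=56: ✓ → 4
ticket_id=57: ✗
ticket_id=58: ✗
ticket_id=59: ✓ → 29
ticket_id=60: ✗
ticket_id=61: ✗
ticket_id=62: ✗
ticket_id=63: ✗
app_sum = 16 + 60 + 4 + 29 = 109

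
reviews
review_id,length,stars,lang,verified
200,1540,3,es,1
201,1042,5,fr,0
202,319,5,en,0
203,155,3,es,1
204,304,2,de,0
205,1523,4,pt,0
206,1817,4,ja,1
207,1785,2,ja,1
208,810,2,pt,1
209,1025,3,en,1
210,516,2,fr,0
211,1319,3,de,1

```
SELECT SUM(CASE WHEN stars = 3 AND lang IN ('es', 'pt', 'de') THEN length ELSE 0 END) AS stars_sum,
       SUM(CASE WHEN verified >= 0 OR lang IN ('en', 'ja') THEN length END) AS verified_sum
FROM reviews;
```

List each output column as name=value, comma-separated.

stars_sum=3014, verified_sum=12155

[stars_sum: stars = 3 AND lang IN ('es', 'pt', 'de')]
review_id=200: ✓ → 1540
review_id=201: ✗
review_id=202: ✗
review_id=203: ✓ → 155
review_id=204: ✗
review_id=205: ✗
review_id=206: ✗
review_id=207: ✗
review_id=208: ✗
review_id=209: ✗
review_id=210: ✗
review_id=211: ✓ → 1319
stars_sum = 1540 + 155 + 1319 = 3014
—
[verified_sum: verified >= 0 OR lang IN ('en', 'ja')]
review_id=200: ✓ → 1540
review_id=201: ✓ → 1042
review_id=202: ✓ → 319
review_id=203: ✓ → 155
review_id=204: ✓ → 304
review_id=205: ✓ → 1523
review_id=206: ✓ → 1817
review_id=207: ✓ → 1785
review_id=208: ✓ → 810
review_id=209: ✓ → 1025
review_id=210: ✓ → 516
review_id=211: ✓ → 1319
verified_sum = 1540 + 1042 + 319 + 155 + 304 + 1523 + 1817 + 1785 + 810 + 1025 + 516 + 1319 = 12155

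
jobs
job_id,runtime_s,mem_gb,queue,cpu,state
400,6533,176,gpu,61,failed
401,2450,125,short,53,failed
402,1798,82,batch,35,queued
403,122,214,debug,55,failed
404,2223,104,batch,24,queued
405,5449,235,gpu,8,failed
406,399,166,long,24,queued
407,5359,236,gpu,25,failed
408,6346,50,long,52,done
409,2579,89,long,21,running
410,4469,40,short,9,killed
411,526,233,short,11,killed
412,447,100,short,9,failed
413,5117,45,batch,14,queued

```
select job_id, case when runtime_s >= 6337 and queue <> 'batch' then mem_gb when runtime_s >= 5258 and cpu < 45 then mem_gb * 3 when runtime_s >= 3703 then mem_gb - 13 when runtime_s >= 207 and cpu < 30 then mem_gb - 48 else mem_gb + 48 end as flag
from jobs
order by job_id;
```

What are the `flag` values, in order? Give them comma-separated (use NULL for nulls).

176, 173, 130, 262, 56, 705, 118, 708, 50, 41, 27, 185, 52, 32

job_id=400: runtime_s >= 6337 and queue <> 'batch' → 176
job_id=401: ELSE → 173
job_id=402: ELSE → 130
job_id=403: ELSE → 262
job_id=404: runtime_s >= 207 and cpu < 30 → 56
job_id=405: runtime_s >= 5258 and cpu < 45 → 705
job_id=406: runtime_s >= 207 and cpu < 30 → 118
job_id=407: runtime_s >= 5258 and cpu < 45 → 708
job_id=408: runtime_s >= 6337 and queue <> 'batch' → 50
job_id=409: runtime_s >= 207 and cpu < 30 → 41
job_id=410: runtime_s >= 3703 → 27
job_id=411: runtime_s >= 207 and cpu < 30 → 185
job_id=412: runtime_s >= 207 and cpu < 30 → 52
job_id=413: runtime_s >= 3703 → 32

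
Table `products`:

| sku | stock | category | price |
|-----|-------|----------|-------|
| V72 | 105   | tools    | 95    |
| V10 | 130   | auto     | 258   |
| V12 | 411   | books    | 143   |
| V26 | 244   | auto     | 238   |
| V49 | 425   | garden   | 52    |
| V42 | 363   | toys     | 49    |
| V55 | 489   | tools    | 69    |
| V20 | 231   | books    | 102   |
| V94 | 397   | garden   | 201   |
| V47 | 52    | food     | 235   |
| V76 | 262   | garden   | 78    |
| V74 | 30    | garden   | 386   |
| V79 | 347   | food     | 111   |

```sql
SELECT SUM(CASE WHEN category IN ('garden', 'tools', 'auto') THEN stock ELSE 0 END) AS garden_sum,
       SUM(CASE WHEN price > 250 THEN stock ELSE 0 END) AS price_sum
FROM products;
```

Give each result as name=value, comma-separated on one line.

garden_sum=2082, price_sum=160

[garden_sum: category IN ('garden', 'tools', 'auto')]
sku=V72: ✓ → 105
sku=V10: ✓ → 130
sku=V12: ✗
sku=V26: ✓ → 244
sku=V49: ✓ → 425
sku=V42: ✗
sku=V55: ✓ → 489
sku=V20: ✗
sku=V94: ✓ → 397
sku=V47: ✗
sku=V76: ✓ → 262
sku=V74: ✓ → 30
sku=V79: ✗
garden_sum = 105 + 130 + 244 + 425 + 489 + 397 + 262 + 30 = 2082
—
[price_sum: price > 250]
sku=V72: ✗
sku=V10: ✓ → 130
sku=V12: ✗
sku=V26: ✗
sku=V49: ✗
sku=V42: ✗
sku=V55: ✗
sku=V20: ✗
sku=V94: ✗
sku=V47: ✗
sku=V76: ✗
sku=V74: ✓ → 30
sku=V79: ✗
price_sum = 130 + 30 = 160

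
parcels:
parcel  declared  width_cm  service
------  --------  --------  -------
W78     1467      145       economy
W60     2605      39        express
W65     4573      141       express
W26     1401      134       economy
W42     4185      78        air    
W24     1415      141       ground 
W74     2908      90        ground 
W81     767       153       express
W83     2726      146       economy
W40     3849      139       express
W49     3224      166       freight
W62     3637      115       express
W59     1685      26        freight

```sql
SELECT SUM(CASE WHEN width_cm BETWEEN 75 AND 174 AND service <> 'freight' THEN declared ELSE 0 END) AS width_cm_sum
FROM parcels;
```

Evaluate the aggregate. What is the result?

parcel=W78: ✓ → 1467
parcel=W60: ✗
parcel=W65: ✓ → 4573
parcel=W26: ✓ → 1401
parcel=W42: ✓ → 4185
parcel=W24: ✓ → 1415
parcel=W74: ✓ → 2908
parcel=W81: ✓ → 767
parcel=W83: ✓ → 2726
parcel=W40: ✓ → 3849
parcel=W49: ✗
parcel=W62: ✓ → 3637
parcel=W59: ✗
width_cm_sum = 1467 + 4573 + 1401 + 4185 + 1415 + 2908 + 767 + 2726 + 3849 + 3637 = 26928

26928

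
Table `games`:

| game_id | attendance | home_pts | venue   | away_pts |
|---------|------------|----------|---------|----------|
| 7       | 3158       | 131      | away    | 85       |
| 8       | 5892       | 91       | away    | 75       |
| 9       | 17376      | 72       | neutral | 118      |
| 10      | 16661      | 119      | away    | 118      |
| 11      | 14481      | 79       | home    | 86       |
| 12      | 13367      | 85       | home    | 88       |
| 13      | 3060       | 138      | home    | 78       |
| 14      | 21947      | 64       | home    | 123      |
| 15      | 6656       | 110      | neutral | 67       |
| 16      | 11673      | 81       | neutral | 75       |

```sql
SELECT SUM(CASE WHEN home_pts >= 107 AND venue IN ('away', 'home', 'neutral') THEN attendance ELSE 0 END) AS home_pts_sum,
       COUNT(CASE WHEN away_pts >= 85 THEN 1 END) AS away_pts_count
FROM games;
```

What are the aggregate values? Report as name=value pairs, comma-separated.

[home_pts_sum: home_pts >= 107 AND venue IN ('away', 'home', 'neutral')]
game_id=7: ✓ → 3158
game_id=8: ✗
game_id=9: ✗
game_id=10: ✓ → 16661
game_id=11: ✗
game_id=12: ✗
game_id=13: ✓ → 3060
game_id=14: ✗
game_id=15: ✓ → 6656
game_id=16: ✗
home_pts_sum = 3158 + 16661 + 3060 + 6656 = 29535
—
[away_pts_count: away_pts >= 85]
game_id=7: ✓ → 1
game_id=8: ✗
game_id=9: ✓ → 1
game_id=10: ✓ → 1
game_id=11: ✓ → 1
game_id=12: ✓ → 1
game_id=13: ✗
game_id=14: ✓ → 1
game_id=15: ✗
game_id=16: ✗
away_pts_count = COUNT(1, 1, 1, 1, 1, 1) = 6

home_pts_sum=29535, away_pts_count=6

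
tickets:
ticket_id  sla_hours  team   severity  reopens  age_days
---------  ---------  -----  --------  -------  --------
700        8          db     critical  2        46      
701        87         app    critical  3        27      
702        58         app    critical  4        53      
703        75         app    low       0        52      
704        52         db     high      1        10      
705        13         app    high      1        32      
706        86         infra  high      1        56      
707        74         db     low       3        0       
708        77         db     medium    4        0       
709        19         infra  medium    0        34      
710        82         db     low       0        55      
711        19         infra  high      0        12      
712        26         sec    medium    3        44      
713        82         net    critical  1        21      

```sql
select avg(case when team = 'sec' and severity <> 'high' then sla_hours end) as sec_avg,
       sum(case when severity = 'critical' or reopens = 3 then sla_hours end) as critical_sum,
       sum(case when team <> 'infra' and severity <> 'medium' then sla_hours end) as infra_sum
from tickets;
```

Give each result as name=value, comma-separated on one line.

[sec_avg: team = 'sec' and severity <> 'high']
ticket_id=700: ✗
ticket_id=701: ✗
ticket_id=702: ✗
ticket_id=703: ✗
ticket_id=704: ✗
ticket_id=705: ✗
ticket_id=706: ✗
ticket_id=707: ✗
ticket_id=708: ✗
ticket_id=709: ✗
ticket_id=710: ✗
ticket_id=711: ✗
ticket_id=712: ✓ → 26
ticket_id=713: ✗
sec_avg = 26
—
[critical_sum: severity = 'critical' or reopens = 3]
ticket_id=700: ✓ → 8
ticket_id=701: ✓ → 87
ticket_id=702: ✓ → 58
ticket_id=703: ✗
ticket_id=704: ✗
ticket_id=705: ✗
ticket_id=706: ✗
ticket_id=707: ✓ → 74
ticket_id=708: ✗
ticket_id=709: ✗
ticket_id=710: ✗
ticket_id=711: ✗
ticket_id=712: ✓ → 26
ticket_id=713: ✓ → 82
critical_sum = 8 + 87 + 58 + 74 + 26 + 82 = 335
—
[infra_sum: team <> 'infra' and severity <> 'medium']
ticket_id=700: ✓ → 8
ticket_id=701: ✓ → 87
ticket_id=702: ✓ → 58
ticket_id=703: ✓ → 75
ticket_id=704: ✓ → 52
ticket_id=705: ✓ → 13
ticket_id=706: ✗
ticket_id=707: ✓ → 74
ticket_id=708: ✗
ticket_id=709: ✗
ticket_id=710: ✓ → 82
ticket_id=711: ✗
ticket_id=712: ✗
ticket_id=713: ✓ → 82
infra_sum = 8 + 87 + 58 + 75 + 52 + 13 + 74 + 82 + 82 = 531

sec_avg=26, critical_sum=335, infra_sum=531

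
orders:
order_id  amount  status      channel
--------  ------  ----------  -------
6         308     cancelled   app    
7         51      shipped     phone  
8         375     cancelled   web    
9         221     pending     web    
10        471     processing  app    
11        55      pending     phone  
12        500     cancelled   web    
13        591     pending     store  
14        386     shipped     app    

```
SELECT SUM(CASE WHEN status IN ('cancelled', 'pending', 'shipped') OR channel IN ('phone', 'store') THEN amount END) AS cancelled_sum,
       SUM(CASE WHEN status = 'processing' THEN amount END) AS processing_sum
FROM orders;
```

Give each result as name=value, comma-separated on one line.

cancelled_sum=2487, processing_sum=471

[cancelled_sum: status IN ('cancelled', 'pending', 'shipped') OR channel IN ('phone', 'store')]
order_id=6: ✓ → 308
order_id=7: ✓ → 51
order_id=8: ✓ → 375
order_id=9: ✓ → 221
order_id=10: ✗
order_id=11: ✓ → 55
order_id=12: ✓ → 500
order_id=13: ✓ → 591
order_id=14: ✓ → 386
cancelled_sum = 308 + 51 + 375 + 221 + 55 + 500 + 591 + 386 = 2487
—
[processing_sum: status = 'processing']
order_id=6: ✗
order_id=7: ✗
order_id=8: ✗
order_id=9: ✗
order_id=10: ✓ → 471
order_id=11: ✗
order_id=12: ✗
order_id=13: ✗
order_id=14: ✗
processing_sum = 471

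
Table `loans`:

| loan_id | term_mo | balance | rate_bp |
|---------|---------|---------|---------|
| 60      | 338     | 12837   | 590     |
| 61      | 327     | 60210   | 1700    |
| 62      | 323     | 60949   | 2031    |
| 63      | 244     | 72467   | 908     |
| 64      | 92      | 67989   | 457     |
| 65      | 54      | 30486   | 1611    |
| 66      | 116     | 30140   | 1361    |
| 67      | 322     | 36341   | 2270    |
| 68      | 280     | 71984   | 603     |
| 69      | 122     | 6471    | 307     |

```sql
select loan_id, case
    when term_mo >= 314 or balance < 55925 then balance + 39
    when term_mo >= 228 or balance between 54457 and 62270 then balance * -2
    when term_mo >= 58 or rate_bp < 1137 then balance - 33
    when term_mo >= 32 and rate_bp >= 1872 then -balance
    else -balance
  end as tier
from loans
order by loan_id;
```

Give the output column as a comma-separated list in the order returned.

loan_id=60: term_mo >= 314 or balance < 55925 → 12876
loan_id=61: term_mo >= 314 or balance < 55925 → 60249
loan_id=62: term_mo >= 314 or balance < 55925 → 60988
loan_id=63: term_mo >= 228 or balance between 54457 and 62270 → -144934
loan_id=64: term_mo >= 58 or rate_bp < 1137 → 67956
loan_id=65: term_mo >= 314 or balance < 55925 → 30525
loan_id=66: term_mo >= 314 or balance < 55925 → 30179
loan_id=67: term_mo >= 314 or balance < 55925 → 36380
loan_id=68: term_mo >= 228 or balance between 54457 and 62270 → -143968
loan_id=69: term_mo >= 314 or balance < 55925 → 6510

12876, 60249, 60988, -144934, 67956, 30525, 30179, 36380, -143968, 6510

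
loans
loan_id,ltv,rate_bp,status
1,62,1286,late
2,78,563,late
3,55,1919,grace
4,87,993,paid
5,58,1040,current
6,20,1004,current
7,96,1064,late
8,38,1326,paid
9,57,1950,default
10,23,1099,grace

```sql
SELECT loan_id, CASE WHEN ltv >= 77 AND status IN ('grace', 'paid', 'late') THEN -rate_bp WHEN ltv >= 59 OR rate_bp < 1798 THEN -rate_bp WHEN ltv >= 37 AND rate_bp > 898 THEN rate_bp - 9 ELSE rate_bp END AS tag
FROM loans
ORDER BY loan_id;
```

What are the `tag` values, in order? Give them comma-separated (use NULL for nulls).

-1286, -563, 1910, -993, -1040, -1004, -1064, -1326, 1941, -1099

loan_id=1: ltv >= 59 OR rate_bp < 1798 → -1286
loan_id=2: ltv >= 77 AND status IN ('grace', 'paid', 'late') → -563
loan_id=3: ltv >= 37 AND rate_bp > 898 → 1910
loan_id=4: ltv >= 77 AND status IN ('grace', 'paid', 'late') → -993
loan_id=5: ltv >= 59 OR rate_bp < 1798 → -1040
loan_id=6: ltv >= 59 OR rate_bp < 1798 → -1004
loan_id=7: ltv >= 77 AND status IN ('grace', 'paid', 'late') → -1064
loan_id=8: ltv >= 59 OR rate_bp < 1798 → -1326
loan_id=9: ltv >= 37 AND rate_bp > 898 → 1941
loan_id=10: ltv >= 59 OR rate_bp < 1798 → -1099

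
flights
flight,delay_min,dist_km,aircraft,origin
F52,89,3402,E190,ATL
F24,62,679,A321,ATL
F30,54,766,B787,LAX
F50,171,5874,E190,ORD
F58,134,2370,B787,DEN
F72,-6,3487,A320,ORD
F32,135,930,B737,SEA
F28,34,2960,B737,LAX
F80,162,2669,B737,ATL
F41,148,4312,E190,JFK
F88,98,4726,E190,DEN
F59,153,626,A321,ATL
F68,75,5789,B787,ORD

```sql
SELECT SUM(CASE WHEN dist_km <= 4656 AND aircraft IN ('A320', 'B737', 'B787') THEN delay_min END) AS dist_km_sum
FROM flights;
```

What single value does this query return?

flight=F52: ✗
flight=F24: ✗
flight=F30: ✓ → 54
flight=F50: ✗
flight=F58: ✓ → 134
flight=F72: ✓ → -6
flight=F32: ✓ → 135
flight=F28: ✓ → 34
flight=F80: ✓ → 162
flight=F41: ✗
flight=F88: ✗
flight=F59: ✗
flight=F68: ✗
dist_km_sum = 54 + 134 + -6 + 135 + 34 + 162 = 513

513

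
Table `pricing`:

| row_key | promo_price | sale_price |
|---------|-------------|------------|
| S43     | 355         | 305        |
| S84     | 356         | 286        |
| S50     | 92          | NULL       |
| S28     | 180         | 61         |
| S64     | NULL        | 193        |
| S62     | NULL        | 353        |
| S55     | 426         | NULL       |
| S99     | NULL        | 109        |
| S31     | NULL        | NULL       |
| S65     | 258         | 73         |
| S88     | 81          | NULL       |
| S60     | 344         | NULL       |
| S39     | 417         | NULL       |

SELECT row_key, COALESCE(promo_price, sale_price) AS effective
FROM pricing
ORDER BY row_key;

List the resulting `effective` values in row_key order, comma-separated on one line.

180, NULL, 417, 355, 92, 426, 344, 353, 193, 258, 356, 81, 109

row_key=S28: promo_price=180 → 180
row_key=S31: promo_price=NULL, sale_price=NULL (all NULL) → NULL
row_key=S39: promo_price=417 → 417
row_key=S43: promo_price=355 → 355
row_key=S50: promo_price=92 → 92
row_key=S55: promo_price=426 → 426
row_key=S60: promo_price=344 → 344
row_key=S62: promo_price=NULL, sale_price=353 → 353
row_key=S64: promo_price=NULL, sale_price=193 → 193
row_key=S65: promo_price=258 → 258
row_key=S84: promo_price=356 → 356
row_key=S88: promo_price=81 → 81
row_key=S99: promo_price=NULL, sale_price=109 → 109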